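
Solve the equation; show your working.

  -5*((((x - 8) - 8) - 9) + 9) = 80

Step 1. [-5*((((x - 8) - 8) - 9) + 9) = 80] LHS = -5·(…); ÷-5 both sides, so div: (((x - 8) - 8) - 9) + 9 = -16.
Step 2. [(((x - 8) - 8) - 9) + 9 = -16] 9 comes off first (subtract 9), so sub: ((x - 8) - 8) - 9 = -25.
Step 3. [((x - 8) - 8) - 9 = -25] 9 comes off first (add 9) ⇒ sub: (x - 8) - 8 = -16.
Step 4. [(x - 8) - 8 = -16] peel the -8: add 8 from each side. So sub: x - 8 = -8.
Step 5. [x - 8 = -8] peel the -8: add 8 from each side ⇒ sub: x = 0.

Answer: x ∈ {0}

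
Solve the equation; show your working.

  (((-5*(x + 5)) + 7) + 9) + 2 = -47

Step 1. [(((-5*(x + 5)) + 7) + 9) + 2 = -47] subtract 2: x sits inside (… + 2), so sub: ((-5*(x + 5)) + 7) + 9 = -49.
Step 2. [((-5*(x + 5)) + 7) + 9 = -49] peel the +9: subtract 9 from each side ⇒ sub: (-5*(x + 5)) + 7 = -58.
Step 3. [(-5*(x + 5)) + 7 = -58] +7 is outermost — subtract 7 both sides. So sub: -5*(x + 5) = -65.
Step 4. [-5*(x + 5) = -65] LHS = -5·(…); ÷-5 both sides. So div: x + 5 = 13.
Step 5. [x + 5 = 13] +5 is outermost — subtract 5 both sides. So sub: x = 8.

Answer: x ∈ {8}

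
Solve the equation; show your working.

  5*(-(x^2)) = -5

Step 1. [5*(-(x^2)) = -5] divide by the outer 5 ⇒ div: -(x^2) = -1.
Step 2. [-(x^2) = -1] leading − — multiply by −1 ⇒ neg: x^2 = 1.
Step 3. [x^2 = 1] √ both sides: 1 ≥ 0 gives two branches ⇒ sqrt: x = 1 or -1.

Answer: x ∈ {-1, 1}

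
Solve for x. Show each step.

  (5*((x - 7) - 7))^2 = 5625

Step 1. [(5*((x - 7) - 7))^2 = 5625] LHS squared, RHS 5625 ≥ 0: apply √ (±), so sqrt: 5*((x - 7) - 7) = 75 or -75.
Step 2. [5*((x - 7) - 7) = 75 or -75] 5·(inner) — divide through by 5 ⇒ div: (x - 7) - 7 = 15 or -15.
Step 3. [(x - 7) - 7 = 15 or -15] -7 is outermost — add 7 both sides. So sub: x - 7 = 22 or -8.
Step 4. [x - 7 = 22 or -8] the outer -7 inverts by adding 7 ⇒ sub: x = 29 or -1.

Answer: x ∈ {-1, 29}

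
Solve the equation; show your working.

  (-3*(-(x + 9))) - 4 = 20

Step 1. [(-3*(-(x + 9))) - 4 = 20] add 4: x sits inside (… - 4), so sub: -3*(-(x + 9)) = 24.
Step 2. [-3*(-(x + 9)) = 24] -3·(inner) — divide through by -3. So div: -(x + 9) = -8.
Step 3. [-(x + 9) = -8] leading − — multiply by −1, so neg: x + 9 = 8.
Step 4. [x + 9 = 8] the outer +9 inverts by subtracting 9. So sub: x = -1.

Answer: x ∈ {-1}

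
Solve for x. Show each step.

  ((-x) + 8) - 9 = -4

Step 1. [((-x) + 8) - 9 = -4] the outer -9 inverts by adding 9, so sub: (-x) + 8 = 5.
Step 2. [(-x) + 8 = 5] peel the +8: subtract 8 from each side ⇒ sub: -x = -3.
Step 3. [-x = -3] leading − — multiply by −1, so neg: x = 3.

Answer: x ∈ {3}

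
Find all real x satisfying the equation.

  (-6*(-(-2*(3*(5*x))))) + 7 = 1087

Step 1. [(-6*(-(-2*(3*(5*x))))) + 7 = 1087] subtract 7: x sits inside (… + 7) ⇒ sub: -6*(-(-2*(3*(5*x)))) = 1080.
Step 2. [-6*(-(-2*(3*(5*x)))) = 1080] LHS = -6·(…); ÷-6 both sides. So div: -(-2*(3*(5*x))) = -180.
Step 3. [-(-2*(3*(5*x))) = -180] leading − — multiply by −1, so neg: -2*(3*(5*x)) = 180.
Step 4. [-2*(3*(5*x)) = 180] -2·(inner) — divide through by -2, so div: 3*(5*x) = -90.
Step 5. [3*(5*x) = -90] 3 out front; divide by 3, so div: 5*x = -30.
Step 6. [5*x = -30] 5 out front; divide by 5 ⇒ div: x = -6.

Answer: x ∈ {-6}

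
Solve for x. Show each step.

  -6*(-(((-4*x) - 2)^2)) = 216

Step 1. [-6*(-(((-4*x) - 2)^2)) = 216] -6 out front; divide by -6 ⇒ div: -(((-4*x) - 2)^2) = -36.
Step 2. [-(((-4*x) - 2)^2) = -36] leading − — multiply by −1. So neg: ((-4*x) - 2)^2 = 36.
Step 3. [((-4*x) - 2)^2 = 36] 36 ≥ 0, LHS is (·)² — take ±√, so sqrt: (-4*x) - 2 = 6 or -6.
Step 4. [(-4*x) - 2 = 6 or -6] peel the -2: add 2 from each side. So sub: -4*x = 8 or -4.
Step 5. [-4*x = 8 or -4] LHS = -4·(…); ÷-4 both sides ⇒ div: x = -2 or 1.

Answer: x ∈ {-2, 1}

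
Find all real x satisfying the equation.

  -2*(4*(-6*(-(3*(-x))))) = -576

Step 1. [-2*(4*(-6*(-(3*(-x))))) = -576] -2·(inner) — divide through by -2. So div: 4*(-6*(-(3*(-x)))) = 288.
Step 2. [4*(-6*(-(3*(-x)))) = 288] divide by the outer 4. So div: -6*(-(3*(-x))) = 72.
Step 3. [-6*(-(3*(-x))) = 72] divide by the outer -6. So div: -(3*(-x)) = -12.
Step 4. [-(3*(-x)) = -12] LHS negated; negate both sides. So neg: 3*(-x) = 12.
Step 5. [3*(-x) = 12] leading coefficient 3: divide by 3 ⇒ div: -x = 4.
Step 6. [-x = 4] leading − — multiply by −1. So neg: x = -4.

Answer: x ∈ {-4}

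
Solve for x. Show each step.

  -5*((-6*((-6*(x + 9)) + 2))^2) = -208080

Step 1. [-5*((-6*((-6*(x + 9)) + 2))^2) = -208080] divide by the outer -5. So div: (-6*((-6*(x + 9)) + 2))^2 = 41616.
Step 2. [(-6*((-6*(x + 9)) + 2))^2 = 41616] 41616 ≥ 0, LHS is (·)² — take ±√. So sqrt: -6*((-6*(x + 9)) + 2) = 204 or -204.
Step 3. [-6*((-6*(x + 9)) + 2) = 204 or -204] -6·(inner) — divide through by -6 ⇒ div: (-6*(x + 9)) + 2 = -34 or 34.
Step 4. [(-6*(x + 9)) + 2 = -34 or 34] subtract 2: x sits inside (… + 2), so sub: -6*(x + 9) = -36 or 32.
Step 5. [-6*(x + 9) = -36 or 32] divide by the outer -6. So div: x + 9 = 6 or -16/3.
Step 6. [x + 9 = 6 or -16/3] the outer +9 inverts by subtracting 9. So sub: x = -3 or -43/3.

Answer: x ∈ {-43/3, -3}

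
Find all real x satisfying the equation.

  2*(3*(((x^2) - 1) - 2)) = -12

Step 1. [2*(3*(((x^2) - 1) - 2)) = -12] 2·(inner) — divide through by 2, so div: 3*(((x^2) - 1) - 2) = -6.
Step 2. [3*(((x^2) - 1) - 2) = -6] leading coefficient 3: divide by 3 ⇒ div: ((x^2) - 1) - 2 = -2.
Step 3. [((x^2) - 1) - 2 = -2] -2 is outermost — add 2 both sides, so sub: (x^2) - 1 = 0.
Step 4. [(x^2) - 1 = 0] 1 comes off first (add 1) ⇒ sub: x^2 = 1.
Step 5. [x^2 = 1] √ both sides: 1 ≥ 0 gives two branches ⇒ sqrt: x = 1 or -1.

Answer: x ∈ {-1, 1}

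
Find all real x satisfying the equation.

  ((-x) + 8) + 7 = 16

Step 1. [((-x) + 8) + 7 = 16] subtract 7: x sits inside (… + 7). So sub: (-x) + 8 = 9.
Step 2. [(-x) + 8 = 9] subtract 8: x sits inside (… + 8). So sub: -x = 1.
Step 3. [-x = 1] flip signs both sides ⇒ neg: x = -1.

Answer: x ∈ {-1}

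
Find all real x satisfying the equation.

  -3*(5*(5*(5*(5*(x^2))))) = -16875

Step 1. [-3*(5*(5*(5*(5*(x^2))))) = -16875] -3·(inner) — divide through by -3. So div: 5*(5*(5*(5*(x^2)))) = 5625.
Step 2. [5*(5*(5*(5*(x^2)))) = 5625] LHS = 5·(…); ÷5 both sides, so div: 5*(5*(5*(x^2))) = 1125.
Step 3. [5*(5*(5*(x^2))) = 1125] 5 out front; divide by 5, so div: 5*(5*(x^2)) = 225.
Step 4. [5*(5*(x^2)) = 225] 5·(inner) — divide through by 5. So div: 5*(x^2) = 45.
Step 5. [5*(x^2) = 45] LHS = 5·(…); ÷5 both sides. So div: x^2 = 9.
Step 6. [x^2 = 9] LHS squared, RHS 9 ≥ 0: apply √ (±) ⇒ sqrt: x = 3 or -3.

Answer: x ∈ {-3, 3}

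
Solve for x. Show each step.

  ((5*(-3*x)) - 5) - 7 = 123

Step 1. [((5*(-3*x)) - 5) - 7 = 123] peel the -7: add 7 from each side, so sub: (5*(-3*x)) - 5 = 130.
Step 2. [(5*(-3*x)) - 5 = 130] common factor 5 (LHS and 130) — divide through ⇒ factor: (-3*x) - 1 = 26.
Step 3. [(-3*x) - 1 = 26] -1 is outermost — add 1 both sides, so sub: -3*x = 27.
Step 4. [-3*x = 27] divide by the outer -3. So div: x = -9.

Answer: x ∈ {-9}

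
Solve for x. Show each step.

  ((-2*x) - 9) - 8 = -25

Step 1. [((-2*x) - 9) - 8 = -25] 8 comes off first (add 8) ⇒ sub: (-2*x) - 9 = -17.
Step 2. [(-2*x) - 9 = -17] the outer -9 inverts by adding 9 ⇒ sub: -2*x = -8.
Step 3. [-2*x = -8] divide by the outer -2. So div: x = 4.

Answer: x ∈ {4}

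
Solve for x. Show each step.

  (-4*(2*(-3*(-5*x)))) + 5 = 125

Step 1. [(-4*(2*(-3*(-5*x)))) + 5 = 125] subtract 5: x sits inside (… + 5), so sub: -4*(2*(-3*(-5*x))) = 120.
Step 2. [-4*(2*(-3*(-5*x))) = 120] leading coefficient -4: divide by -4, so div: 2*(-3*(-5*x)) = -30.
Step 3. [2*(-3*(-5*x)) = -30] divide by the outer 2. So div: -3*(-5*x) = -15.
Step 4. [-3*(-5*x) = -15] -3 out front; divide by -3, so div: -5*x = 5.
Step 5. [-5*x = 5] -5·(inner) — divide through by -5, so div: x = -1.

Answer: x ∈ {-1}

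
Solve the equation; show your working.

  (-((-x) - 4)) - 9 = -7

Step 1. [(-((-x) - 4)) - 9 = -7] peel the -9: add 9 from each side ⇒ sub: -((-x) - 4) = 2.
Step 2. [-((-x) - 4) = 2] flip signs both sides. So neg: (-x) - 4 = -2.
Step 3. [(-x) - 4 = -2] 4 comes off first (add 4), so sub: -x = 2.
Step 4. [-x = 2] LHS negated; negate both sides, so neg: x = -2.

Answer: x ∈ {-2}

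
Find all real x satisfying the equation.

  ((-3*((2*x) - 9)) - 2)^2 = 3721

Step 1. [((-3*((2*x) - 9)) - 2)^2 = 3721] √ both sides: 3721 ≥ 0 gives two branches. So sqrt: (-3*((2*x) - 9)) - 2 = 61 or -61.
Step 2. [(-3*((2*x) - 9)) - 2 = 61 or -61] the outer -2 inverts by adding 2 ⇒ sub: -3*((2*x) - 9) = 63 or -59.
Step 3. [-3*((2*x) - 9) = 63 or -59] -3·(inner) — divide through by -3 ⇒ div: (2*x) - 9 = -21 or 59/3.
Step 4. [(2*x) - 9 = -21 or 59/3] 9 comes off first (add 9), so sub: 2*x = -12 or 86/3.
Step 5. [2*x = -12 or 86/3] divide by the outer 2. So div: x = -6 or 43/3.

Answer: x ∈ {-6, 43/3}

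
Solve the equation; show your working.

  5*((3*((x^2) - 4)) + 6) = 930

Step 1. [5*((3*((x^2) - 4)) + 6) = 930] LHS = 5·(…); ÷5 both sides ⇒ div: (3*((x^2) - 4)) + 6 = 186.
Step 2. [(3*((x^2) - 4)) + 6 = 186] 3 divides every term; factor it out. So factor: ((x^2) - 4) + 2 = 62.
Step 3. [((x^2) - 4) + 2 = 62] subtract 2: x sits inside (… + 2) ⇒ sub: (x^2) - 4 = 60.
Step 4. [(x^2) - 4 = 60] the outer -4 inverts by adding 4 ⇒ sub: x^2 = 64.
Step 5. [x^2 = 64] 64 ≥ 0, LHS is (·)² — take ±√, so sqrt: x = 8 or -8.

Answer: x ∈ {-8, 8}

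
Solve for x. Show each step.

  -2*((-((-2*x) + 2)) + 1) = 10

Step 1. [-2*((-((-2*x) + 2)) + 1) = 10] -2·(inner) — divide through by -2, so div: (-((-2*x) + 2)) + 1 = -5.
Step 2. [(-((-2*x) + 2)) + 1 = -5] subtract 1: x sits inside (… + 1). So sub: -((-2*x) + 2) = -6.
Step 3. [-((-2*x) + 2) = -6] leading − — multiply by −1, so neg: (-2*x) + 2 = 6.
Step 4. [(-2*x) + 2 = 6] common factor -2 (LHS and 6) — divide through ⇒ factor: x - 1 = -3.
Step 5. [x - 1 = -3] -1 is outermost — add 1 both sides ⇒ sub: x = -2.

Answer: x ∈ {-2}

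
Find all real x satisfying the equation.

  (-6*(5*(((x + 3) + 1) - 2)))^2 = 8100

Step 1. [(-6*(5*(((x + 3) + 1) - 2)))^2 = 8100] √ both sides: 8100 ≥ 0 gives two branches ⇒ sqrt: -6*(5*(((x + 3) + 1) - 2)) = 90 or -90.
Step 2. [-6*(5*(((x + 3) + 1) - 2)) = 90 or -90] LHS = -6·(…); ÷-6 both sides, so div: 5*(((x + 3) + 1) - 2) = -15 or 15.
Step 3. [5*(((x + 3) + 1) - 2) = -15 or 15] divide by the outer 5, so div: ((x + 3) + 1) - 2 = -3 or 3.
Step 4. [((x + 3) + 1) - 2 = -3 or 3] the outer -2 inverts by adding 2 ⇒ sub: (x + 3) + 1 = -1 or 5.
Step 5. [(x + 3) + 1 = -1 or 5] the outer +1 inverts by subtracting 1. So sub: x + 3 = -2 or 4.
Step 6. [x + 3 = -2 or 4] 3 comes off first (subtract 3), so sub: x = -5 or 1.

Answer: x ∈ {-5, 1}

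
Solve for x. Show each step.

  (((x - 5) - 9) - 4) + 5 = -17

Step 1. [(((x - 5) - 9) - 4) + 5 = -17] peel the +5: subtract 5 from each side, so sub: ((x - 5) - 9) - 4 = -22.
Step 2. [((x - 5) - 9) - 4 = -22] 4 comes off first (add 4), so sub: (x - 5) - 9 = -18.
Step 3. [(x - 5) - 9 = -18] peel the -9: add 9 from each side. So sub: x - 5 = -9.
Step 4. [x - 5 = -9] peel the -5: add 5 from each side. So sub: x = -4.

Answer: x ∈ {-4}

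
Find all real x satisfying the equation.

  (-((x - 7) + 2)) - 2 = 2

Step 1. [(-((x - 7) + 2)) - 2 = 2] -2 is outermost — add 2 both sides, so sub: -((x - 7) + 2) = 4.
Step 2. [-((x - 7) + 2) = 4] LHS negated; negate both sides, so neg: (x - 7) + 2 = -4.
Step 3. [(x - 7) + 2 = -4] the outer +2 inverts by subtracting 2. So sub: x - 7 = -6.
Step 4. [x - 7 = -6] add 7: x sits inside (… - 7), so sub: x = 1.

Answer: x ∈ {1}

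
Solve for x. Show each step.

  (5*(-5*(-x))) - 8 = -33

Step 1. [(5*(-5*(-x))) - 8 = -33] -8 is outermost — add 8 both sides. So sub: 5*(-5*(-x)) = -25.
Step 2. [5*(-5*(-x)) = -25] 5·(inner) — divide through by 5 ⇒ div: -5*(-x) = -5.
Step 3. [-5*(-x) = -5] leading coefficient -5: divide by -5, so div: -x = 1.
Step 4. [-x = 1] flip signs both sides. So neg: x = -1.

Answer: x ∈ {-1}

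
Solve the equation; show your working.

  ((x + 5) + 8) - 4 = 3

Step 1. [((x + 5) + 8) - 4 = 3] 4 comes off first (add 4), so sub: (x + 5) + 8 = 7.
Step 2. [(x + 5) + 8 = 7] 8 comes off first (subtract 8). So sub: x + 5 = -1.
Step 3. [x + 5 = -1] +5 is outermost — subtract 5 both sides ⇒ sub: x = -6.

Answer: x ∈ {-6}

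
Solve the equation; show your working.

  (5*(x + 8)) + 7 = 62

Step 1. [(5*(x + 8)) + 7 = 62] +7 is outermost — subtract 7 both sides, so sub: 5*(x + 8) = 55.
Step 2. [5*(x + 8) = 55] leading coefficient 5: divide by 5. So div: x + 8 = 11.
Step 3. [x + 8 = 11] the outer +8 inverts by subtracting 8, so sub: x = 3.

Answer: x ∈ {3}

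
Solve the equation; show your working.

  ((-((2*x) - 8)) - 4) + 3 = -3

Step 1. [((-((2*x) - 8)) - 4) + 3 = -3] peel the +3: subtract 3 from each side ⇒ sub: (-((2*x) - 8)) - 4 = -6.
Step 2. [(-((2*x) - 8)) - 4 = -6] peel the -4: add 4 from each side. So sub: -((2*x) - 8) = -2.
Step 3. [-((2*x) - 8) = -2] leading − — multiply by −1. So neg: (2*x) - 8 = 2.
Step 4. [(2*x) - 8 = 2] 2 | LHS and 2 | 2: pull 2 out ⇒ factor: x - 4 = 1.
Step 5. [x - 4 = 1] -4 is outermost — add 4 both sides. So sub: x = 5.

Answer: x ∈ {5}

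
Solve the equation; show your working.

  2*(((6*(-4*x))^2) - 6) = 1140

Step 1. [2*(((6*(-4*x))^2) - 6) = 1140] leading coefficient 2: divide by 2 ⇒ div: ((6*(-4*x))^2) - 6 = 570.
Step 2. [((6*(-4*x))^2) - 6 = 570] add 6: x sits inside (… - 6) ⇒ sub: (6*(-4*x))^2 = 576.
Step 3. [(6*(-4*x))^2 = 576] LHS squared, RHS 576 ≥ 0: apply √ (±). So sqrt: 6*(-4*x) = 24 or -24.
Step 4. [6*(-4*x) = 24 or -24] divide by the outer 6. So div: -4*x = 4 or -4.
Step 5. [-4*x = 4 or -4] leading coefficient -4: divide by -4. So div: x = -1 or 1.

Answer: x ∈ {-1, 1}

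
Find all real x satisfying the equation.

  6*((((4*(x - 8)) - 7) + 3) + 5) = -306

Step 1. [6*((((4*(x - 8)) - 7) + 3) + 5) = -306] 6·(inner) — divide through by 6, so div: (((4*(x - 8)) - 7) + 3) + 5 = -51.
Step 2. [(((4*(x - 8)) - 7) + 3) + 5 = -51] +5 is outermost — subtract 5 both sides ⇒ sub: ((4*(x - 8)) - 7) + 3 = -56.
Step 3. [((4*(x - 8)) - 7) + 3 = -56] +3 is outermost — subtract 3 both sides, so sub: (4*(x - 8)) - 7 = -59.
Step 4. [(4*(x - 8)) - 7 = -59] 7 comes off first (add 7), so sub: 4*(x - 8) = -52.
Step 5. [4*(x - 8) = -52] LHS = 4·(…); ÷4 both sides. So div: x - 8 = -13.
Step 6. [x - 8 = -13] 8 comes off first (add 8), so sub: x = -5.

Answer: x ∈ {-5}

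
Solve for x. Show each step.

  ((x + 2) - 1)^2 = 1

Step 1. [((x + 2) - 1)^2 = 1] 1 ≥ 0, LHS is (·)² — take ±√, so sqrt: (x + 2) - 1 = 1 or -1.
Step 2. [(x + 2) - 1 = 1 or -1] the outer -1 inverts by adding 1, so sub: x + 2 = 2 or 0.
Step 3. [x + 2 = 2 or 0] peel the +2: subtract 2 from each side. So sub: x = 0 or -2.

Answer: x ∈ {-2, 0}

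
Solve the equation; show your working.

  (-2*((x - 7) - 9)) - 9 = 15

Step 1. [(-2*((x - 7) - 9)) - 9 = 15] the outer -9 inverts by adding 9 ⇒ sub: -2*((x - 7) - 9) = 24.
Step 2. [-2*((x - 7) - 9) = 24] leading coefficient -2: divide by -2, so div: (x - 7) - 9 = -12.
Step 3. [(x - 7) - 9 = -12] 9 comes off first (add 9) ⇒ sub: x - 7 = -3.
Step 4. [x - 7 = -3] peel the -7: add 7 from each side, so sub: x = 4.

Answer: x ∈ {4}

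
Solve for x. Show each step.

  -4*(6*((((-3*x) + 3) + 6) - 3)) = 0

Step 1. [-4*(6*((((-3*x) + 3) + 6) - 3)) = 0] leading coefficient -4: divide by -4. So div: 6*((((-3*x) + 3) + 6) - 3) = 0.
Step 2. [6*((((-3*x) + 3) + 6) - 3) = 0] 6 out front; divide by 6. So div: (((-3*x) + 3) + 6) - 3 = 0.
Step 3. [(((-3*x) + 3) + 6) - 3 = 0] -3 is outermost — add 3 both sides ⇒ sub: ((-3*x) + 3) + 6 = 3.
Step 4. [((-3*x) + 3) + 6 = 3] 6 comes off first (subtract 6). So sub: (-3*x) + 3 = -3.
Step 5. [(-3*x) + 3 = -3] -3 | LHS and -3 | -3: pull -3 out. So factor: x - 1 = 1.
Step 6. [x - 1 = 1] 1 comes off first (add 1), so sub: x = 2.

Answer: x ∈ {2}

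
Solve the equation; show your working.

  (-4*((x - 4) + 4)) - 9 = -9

Step 1. [(-4*((x - 4) + 4)) - 9 = -9] peel the -9: add 9 from each side ⇒ sub: -4*((x - 4) + 4) = 0.
Step 2. [-4*((x - 4) + 4) = 0] divide by the outer -4, so div: (x - 4) + 4 = 0.
Step 3. [(x - 4) + 4 = 0] 4 comes off first (subtract 4) ⇒ sub: x - 4 = -4.
Step 4. [x - 4 = -4] -4 is outermost — add 4 both sides, so sub: x = 0.

Answer: x ∈ {0}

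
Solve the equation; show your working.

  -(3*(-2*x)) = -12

Step 1. [-(3*(-2*x)) = -12] flip signs both sides. So neg: 3*(-2*x) = 12.
Step 2. [3*(-2*x) = 12] LHS = 3·(…); ÷3 both sides, so div: -2*x = 4.
Step 3. [-2*x = 4] -2·(inner) — divide through by -2, so div: x = -2.

Answer: x ∈ {-2}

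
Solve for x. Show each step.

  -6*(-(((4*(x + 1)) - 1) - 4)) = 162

Step 1. [-6*(-(((4*(x + 1)) - 1) - 4)) = 162] divide by the outer -6, so div: -(((4*(x + 1)) - 1) - 4) = -27.
Step 2. [-(((4*(x + 1)) - 1) - 4) = -27] LHS negated; negate both sides. So neg: ((4*(x + 1)) - 1) - 4 = 27.
Step 3. [((4*(x + 1)) - 1) - 4 = 27] the outer -4 inverts by adding 4 ⇒ sub: (4*(x + 1)) - 1 = 31.
Step 4. [(4*(x + 1)) - 1 = 31] -1 is outermost — add 1 both sides, so sub: 4*(x + 1) = 32.
Step 5. [4*(x + 1) = 32] 4·(inner) — divide through by 4 ⇒ div: x + 1 = 8.
Step 6. [x + 1 = 8] 1 comes off first (subtract 1) ⇒ sub: x = 7.

Answer: x ∈ {7}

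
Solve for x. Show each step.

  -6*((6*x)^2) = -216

Step 1. [-6*((6*x)^2) = -216] divide by the outer -6 ⇒ div: (6*x)^2 = 36.
Step 2. [(6*x)^2 = 36] √ both sides: 36 ≥ 0 gives two branches, so sqrt: 6*x = 6 or -6.
Step 3. [6*x = 6 or -6] LHS = 6·(…); ÷6 both sides ⇒ div: x = 1 or -1.

Answer: x ∈ {-1, 1}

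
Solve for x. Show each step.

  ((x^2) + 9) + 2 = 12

Step 1. [((x^2) + 9) + 2 = 12] +2 is outermost — subtract 2 both sides, so sub: (x^2) + 9 = 10.
Step 2. [(x^2) + 9 = 10] the outer +9 inverts by subtracting 9, so sub: x^2 = 1.
Step 3. [x^2 = 1] √ both sides: 1 ≥ 0 gives two branches ⇒ sqrt: x = 1 or -1.

Answer: x ∈ {-1, 1}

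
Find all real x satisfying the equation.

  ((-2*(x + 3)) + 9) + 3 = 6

Step 1. [((-2*(x + 3)) + 9) + 3 = 6] the outer +3 inverts by subtracting 3, so sub: (-2*(x + 3)) + 9 = 3.
Step 2. [(-2*(x + 3)) + 9 = 3] +9 is outermost — subtract 9 both sides ⇒ sub: -2*(x + 3) = -6.
Step 3. [-2*(x + 3) = -6] -2 out front; divide by -2. So div: x + 3 = 3.
Step 4. [x + 3 = 3] subtract 3: x sits inside (… + 3). So sub: x = 0.

Answer: x ∈ {0}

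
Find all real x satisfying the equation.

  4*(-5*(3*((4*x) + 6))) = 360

Step 1. [4*(-5*(3*((4*x) + 6))) = 360] leading coefficient 4: divide by 4 ⇒ div: -5*(3*((4*x) + 6)) = 90.
Step 2. [-5*(3*((4*x) + 6)) = 90] leading coefficient -5: divide by -5. So div: 3*((4*x) + 6) = -18.
Step 3. [3*((4*x) + 6) = -18] 3 out front; divide by 3 ⇒ div: (4*x) + 6 = -6.
Step 4. [(4*x) + 6 = -6] peel the +6: subtract 6 from each side, so sub: 4*x = -12.
Step 5. [4*x = -12] leading coefficient 4: divide by 4. So div: x = -3.

Answer: x ∈ {-3}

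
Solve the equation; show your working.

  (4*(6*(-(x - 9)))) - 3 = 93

Step 1. [(4*(6*(-(x - 9)))) - 3 = 93] peel the -3: add 3 from each side. So sub: 4*(6*(-(x - 9))) = 96.
Step 2. [4*(6*(-(x - 9))) = 96] 4 out front; divide by 4. So div: 6*(-(x - 9)) = 24.
Step 3. [6*(-(x - 9)) = 24] leading coefficient 6: divide by 6. So div: -(x - 9) = 4.
Step 4. [-(x - 9) = 4] flip signs both sides, so neg: x - 9 = -4.
Step 5. [x - 9 = -4] 9 comes off first (add 9). So sub: x = 5.

Answer: x ∈ {5}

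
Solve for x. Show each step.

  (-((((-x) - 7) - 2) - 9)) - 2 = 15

Step 1. [(-((((-x) - 7) - 2) - 9)) - 2 = 15] the outer -2 inverts by adding 2, so sub: -((((-x) - 7) - 2) - 9) = 17.
Step 2. [-((((-x) - 7) - 2) - 9) = 17] leading − — multiply by −1 ⇒ neg: (((-x) - 7) - 2) - 9 = -17.
Step 3. [(((-x) - 7) - 2) - 9 = -17] 9 comes off first (add 9). So sub: ((-x) - 7) - 2 = -8.
Step 4. [((-x) - 7) - 2 = -8] -2 is outermost — add 2 both sides ⇒ sub: (-x) - 7 = -6.
Step 5. [(-x) - 7 = -6] 7 comes off first (add 7). So sub: -x = 1.
Step 6. [-x = 1] flip signs both sides ⇒ neg: x = -1.

Answer: x ∈ {-1}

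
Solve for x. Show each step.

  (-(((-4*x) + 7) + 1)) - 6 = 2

Step 1. [(-(((-4*x) + 7) + 1)) - 6 = 2] 6 comes off first (add 6) ⇒ sub: -(((-4*x) + 7) + 1) = 8.
Step 2. [-(((-4*x) + 7) + 1) = 8] flip signs both sides. So neg: ((-4*x) + 7) + 1 = -8.
Step 3. [((-4*x) + 7) + 1 = -8] subtract 1: x sits inside (… + 1), so sub: (-4*x) + 7 = -9.
Step 4. [(-4*x) + 7 = -9] peel the +7: subtract 7 from each side ⇒ sub: -4*x = -16.
Step 5. [-4*x = -16] -4·(inner) — divide through by -4 ⇒ div: x = 4.

Answer: x ∈ {4}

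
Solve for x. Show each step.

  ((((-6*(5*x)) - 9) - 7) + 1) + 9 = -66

Step 1. [((((-6*(5*x)) - 9) - 7) + 1) + 9 = -66] the outer +9 inverts by subtracting 9 ⇒ sub: (((-6*(5*x)) - 9) - 7) + 1 = -75.
Step 2. [(((-6*(5*x)) - 9) - 7) + 1 = -75] the outer +1 inverts by subtracting 1, so sub: ((-6*(5*x)) - 9) - 7 = -76.
Step 3. [((-6*(5*x)) - 9) - 7 = -76] the outer -7 inverts by adding 7, so sub: (-6*(5*x)) - 9 = -69.
Step 4. [(-6*(5*x)) - 9 = -69] peel the -9: add 9 from each side, so sub: -6*(5*x) = -60.
Step 5. [-6*(5*x) = -60] divide by the outer -6. So div: 5*x = 10.
Step 6. [5*x = 10] 5·(inner) — divide through by 5, so div: x = 2.

Answer: x ∈ {2}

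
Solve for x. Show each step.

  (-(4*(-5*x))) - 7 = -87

Step 1. [(-(4*(-5*x))) - 7 = -87] add 7: x sits inside (… - 7) ⇒ sub: -(4*(-5*x)) = -80.
Step 2. [-(4*(-5*x)) = -80] flip signs both sides. So neg: 4*(-5*x) = 80.
Step 3. [4*(-5*x) = 80] 4 out front; divide by 4, so div: -5*x = 20.
Step 4. [-5*x = 20] divide by the outer -5 ⇒ div: x = -4.

Answer: x ∈ {-4}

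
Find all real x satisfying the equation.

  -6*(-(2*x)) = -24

Step 1. [-6*(-(2*x)) = -24] leading coefficient -6: divide by -6. So div: -(2*x) = 4.
Step 2. [-(2*x) = 4] leading − — multiply by −1, so neg: 2*x = -4.
Step 3. [2*x = -4] 2 out front; divide by 2, so div: x = -2.

Answer: x ∈ {-2}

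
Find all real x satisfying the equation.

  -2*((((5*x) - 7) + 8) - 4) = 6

Step 1. [-2*((((5*x) - 7) + 8) - 4) = 6] leading coefficient -2: divide by -2, so div: (((5*x) - 7) + 8) - 4 = -3.
Step 2. [(((5*x) - 7) + 8) - 4 = -3] -4 is outermost — add 4 both sides ⇒ sub: ((5*x) - 7) + 8 = 1.
Step 3. [((5*x) - 7) + 8 = 1] subtract 8: x sits inside (… + 8) ⇒ sub: (5*x) - 7 = -7.
Step 4. [(5*x) - 7 = -7] 7 comes off first (add 7), so sub: 5*x = 0.
Step 5. [5*x = 0] 5·(inner) — divide through by 5. So div: x = 0.

Answer: x ∈ {0}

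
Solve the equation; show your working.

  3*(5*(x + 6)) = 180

Step 1. [3*(5*(x + 6)) = 180] 3·(inner) — divide through by 3, so div: 5*(x + 6) = 60.
Step 2. [5*(x + 6) = 60] leading coefficient 5: divide by 5 ⇒ div: x + 6 = 12.
Step 3. [x + 6 = 12] subtract 6: x sits inside (… + 6), so sub: x = 6.

Answer: x ∈ {6}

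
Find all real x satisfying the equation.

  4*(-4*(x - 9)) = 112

Step 1. [4*(-4*(x - 9)) = 112] 4·(inner) — divide through by 4. So div: -4*(x - 9) = 28.
Step 2. [-4*(x - 9) = 28] leading coefficient -4: divide by -4. So div: x - 9 = -7.
Step 3. [x - 9 = -7] the outer -9 inverts by adding 9 ⇒ sub: x = 2.

Answer: x ∈ {2}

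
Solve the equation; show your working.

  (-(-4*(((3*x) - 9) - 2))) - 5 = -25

Step 1. [(-(-4*(((3*x) - 9) - 2))) - 5 = -25] add 5: x sits inside (… - 5) ⇒ sub: -(-4*(((3*x) - 9) - 2)) = -20.
Step 2. [-(-4*(((3*x) - 9) - 2)) = -20] LHS negated; negate both sides. So neg: -4*(((3*x) - 9) - 2) = 20.
Step 3. [-4*(((3*x) - 9) - 2) = 20] -4·(inner) — divide through by -4 ⇒ div: ((3*x) - 9) - 2 = -5.
Step 4. [((3*x) - 9) - 2 = -5] add 2: x sits inside (… - 2) ⇒ sub: (3*x) - 9 = -3.
Step 5. [(3*x) - 9 = -3] 9 comes off first (add 9) ⇒ sub: 3*x = 6.
Step 6. [3*x = 6] 3 out front; divide by 3. So div: x = 2.

Answer: x ∈ {2}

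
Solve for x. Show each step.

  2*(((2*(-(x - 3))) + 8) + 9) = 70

Step 1. [2*(((2*(-(x - 3))) + 8) + 9) = 70] divide by the outer 2. So div: ((2*(-(x - 3))) + 8) + 9 = 35.
Step 2. [((2*(-(x - 3))) + 8) + 9 = 35] 9 comes off first (subtract 9) ⇒ sub: (2*(-(x - 3))) + 8 = 26.
Step 3. [(2*(-(x - 3))) + 8 = 26] common factor 2 (LHS and 26) — divide through. So factor: (-(x - 3)) + 4 = 13.
Step 4. [(-(x - 3)) + 4 = 13] the outer +4 inverts by subtracting 4, so sub: -(x - 3) = 9.
Step 5. [-(x - 3) = 9] flip signs both sides, so neg: x - 3 = -9.
Step 6. [x - 3 = -9] add 3: x sits inside (… - 3) ⇒ sub: x = -6.

Answer: x ∈ {-6}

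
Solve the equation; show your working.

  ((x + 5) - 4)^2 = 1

Step 1. [((x + 5) - 4)^2 = 1] √ both sides: 1 ≥ 0 gives two branches ⇒ sqrt: (x + 5) - 4 = 1 or -1.
Step 2. [(x + 5) - 4 = 1 or -1] 4 comes off first (add 4). So sub: x + 5 = 5 or 3.
Step 3. [x + 5 = 5 or 3] the outer +5 inverts by subtracting 5, so sub: x = 0 or -2.

Answer: x ∈ {-2, 0}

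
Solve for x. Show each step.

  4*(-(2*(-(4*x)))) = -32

Step 1. [4*(-(2*(-(4*x)))) = -32] divide by the outer 4, so div: -(2*(-(4*x))) = -8.
Step 2. [-(2*(-(4*x))) = -8] flip signs both sides, so neg: 2*(-(4*x)) = 8.
Step 3. [2*(-(4*x)) = 8] leading coefficient 2: divide by 2 ⇒ div: -(4*x) = 4.
Step 4. [-(4*x) = 4] flip signs both sides, so neg: 4*x = -4.
Step 5. [4*x = -4] LHS = 4·(…); ÷4 both sides, so div: x = -1.

Answer: x ∈ {-1}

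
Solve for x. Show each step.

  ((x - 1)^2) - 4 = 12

Step 1. [((x - 1)^2) - 4 = 12] -4 is outermost — add 4 both sides ⇒ sub: (x - 1)^2 = 16.
Step 2. [(x - 1)^2 = 16] LHS squared, RHS 16 ≥ 0: apply √ (±), so sqrt: x - 1 = 4 or -4.
Step 3. [x - 1 = 4 or -4] 1 comes off first (add 1), so sub: x = 5 or -3.

Answer: x ∈ {-3, 5}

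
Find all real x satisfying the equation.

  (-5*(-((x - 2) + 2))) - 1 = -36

Step 1. [(-5*(-((x - 2) + 2))) - 1 = -36] add 1: x sits inside (… - 1), so sub: -5*(-((x - 2) + 2)) = -35.
Step 2. [-5*(-((x - 2) + 2)) = -35] LHS = -5·(…); ÷-5 both sides. So div: -((x - 2) + 2) = 7.
Step 3. [-((x - 2) + 2) = 7] LHS negated; negate both sides, so neg: (x - 2) + 2 = -7.
Step 4. [(x - 2) + 2 = -7] peel the +2: subtract 2 from each side. So sub: x - 2 = -9.
Step 5. [x - 2 = -9] 2 comes off first (add 2) ⇒ sub: x = -7.

Answer: x ∈ {-7}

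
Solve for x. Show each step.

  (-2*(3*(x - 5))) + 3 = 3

Step 1. [(-2*(3*(x - 5))) + 3 = 3] +3 is outermost — subtract 3 both sides ⇒ sub: -2*(3*(x - 5)) = 0.
Step 2. [-2*(3*(x - 5)) = 0] -2·(inner) — divide through by -2, so div: 3*(x - 5) = 0.
Step 3. [3*(x - 5) = 0] 3·(inner) — divide through by 3, so div: x - 5 = 0.
Step 4. [x - 5 = 0] the outer -5 inverts by adding 5, so sub: x = 5.

Answer: x ∈ {5}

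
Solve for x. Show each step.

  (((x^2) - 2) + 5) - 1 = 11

Step 1. [(((x^2) - 2) + 5) - 1 = 11] -1 is outermost — add 1 both sides ⇒ sub: ((x^2) - 2) + 5 = 12.
Step 2. [((x^2) - 2) + 5 = 12] the outer +5 inverts by subtracting 5, so sub: (x^2) - 2 = 7.
Step 3. [(x^2) - 2 = 7] the outer -2 inverts by adding 2. So sub: x^2 = 9.
Step 4. [x^2 = 9] LHS squared, RHS 9 ≥ 0: apply √ (±), so sqrt: x = 3 or -3.

Answer: x ∈ {-3, 3}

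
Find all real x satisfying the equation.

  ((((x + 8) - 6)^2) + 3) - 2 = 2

Step 1. [((((x + 8) - 6)^2) + 3) - 2 = 2] add 2: x sits inside (… - 2). So sub: (((x + 8) - 6)^2) + 3 = 4.
Step 2. [(((x + 8) - 6)^2) + 3 = 4] the outer +3 inverts by subtracting 3, so sub: ((x + 8) - 6)^2 = 1.
Step 3. [((x + 8) - 6)^2 = 1] LHS squared, RHS 1 ≥ 0: apply √ (±), so sqrt: (x + 8) - 6 = 1 or -1.
Step 4. [(x + 8) - 6 = 1 or -1] 6 comes off first (add 6) ⇒ sub: x + 8 = 7 or 5.
Step 5. [x + 8 = 7 or 5] peel the +8: subtract 8 from each side, so sub: x = -1 or -3.

Answer: x ∈ {-3, -1}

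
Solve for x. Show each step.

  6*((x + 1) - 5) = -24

Step 1. [6*((x + 1) - 5) = -24] LHS = 6·(…); ÷6 both sides, so div: (x + 1) - 5 = -4.
Step 2. [(x + 1) - 5 = -4] -5 is outermost — add 5 both sides ⇒ sub: x + 1 = 1.
Step 3. [x + 1 = 1] 1 comes off first (subtract 1) ⇒ sub: x = 0.

Answer: x ∈ {0}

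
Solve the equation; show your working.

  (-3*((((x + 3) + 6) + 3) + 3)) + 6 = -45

Step 1. [(-3*((((x + 3) + 6) + 3) + 3)) + 6 = -45] -3 divides every term; factor it out, so factor: ((((x + 3) + 6) + 3) + 3) - 2 = 15.
Step 2. [((((x + 3) + 6) + 3) + 3) - 2 = 15] -2 is outermost — add 2 both sides ⇒ sub: (((x + 3) + 6) + 3) + 3 = 17.
Step 3. [(((x + 3) + 6) + 3) + 3 = 17] 3 comes off first (subtract 3). So sub: ((x + 3) + 6) + 3 = 14.
Step 4. [((x + 3) + 6) + 3 = 14] peel the +3: subtract 3 from each side, so sub: (x + 3) + 6 = 11.
Step 5. [(x + 3) + 6 = 11] peel the +6: subtract 6 from each side ⇒ sub: x + 3 = 5.
Step 6. [x + 3 = 5] +3 is outermost — subtract 3 both sides, so sub: x = 2.

Answer: x ∈ {2}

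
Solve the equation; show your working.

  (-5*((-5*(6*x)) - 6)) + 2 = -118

Step 1. [(-5*((-5*(6*x)) - 6)) + 2 = -118] subtract 2: x sits inside (… + 2), so sub: -5*((-5*(6*x)) - 6) = -120.
Step 2. [-5*((-5*(6*x)) - 6) = -120] LHS = -5·(…); ÷-5 both sides ⇒ div: (-5*(6*x)) - 6 = 24.
Step 3. [(-5*(6*x)) - 6 = 24] add 6: x sits inside (… - 6). So sub: -5*(6*x) = 30.
Step 4. [-5*(6*x) = 30] -5 out front; divide by -5. So div: 6*x = -6.
Step 5. [6*x = -6] 6 out front; divide by 6. So div: x = -1.

Answer: x ∈ {-1}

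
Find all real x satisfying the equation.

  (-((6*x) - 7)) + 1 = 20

Step 1. [(-((6*x) - 7)) + 1 = 20] peel the +1: subtract 1 from each side. So sub: -((6*x) - 7) = 19.
Step 2. [-((6*x) - 7) = 19] LHS negated; negate both sides. So neg: (6*x) - 7 = -19.
Step 3. [(6*x) - 7 = -19] add 7: x sits inside (… - 7) ⇒ sub: 6*x = -12.
Step 4. [6*x = -12] 6·(inner) — divide through by 6, so div: x = -2.

Answer: x ∈ {-2}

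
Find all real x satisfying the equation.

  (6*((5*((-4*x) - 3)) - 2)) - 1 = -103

Step 1. [(6*((5*((-4*x) - 3)) - 2)) - 1 = -103] peel the -1: add 1 from each side ⇒ sub: 6*((5*((-4*x) - 3)) - 2) = -102.
Step 2. [6*((5*((-4*x) - 3)) - 2) = -102] 6 out front; divide by 6 ⇒ div: (5*((-4*x) - 3)) - 2 = -17.
Step 3. [(5*((-4*x) - 3)) - 2 = -17] add 2: x sits inside (… - 2), so sub: 5*((-4*x) - 3) = -15.
Step 4. [5*((-4*x) - 3) = -15] 5 out front; divide by 5 ⇒ div: (-4*x) - 3 = -3.
Step 5. [(-4*x) - 3 = -3] the outer -3 inverts by adding 3 ⇒ sub: -4*x = 0.
Step 6. [-4*x = 0] -4 out front; divide by -4, so div: x = 0.

Answer: x ∈ {0}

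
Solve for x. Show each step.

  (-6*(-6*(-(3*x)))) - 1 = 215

Step 1. [(-6*(-6*(-(3*x)))) - 1 = 215] the outer -1 inverts by adding 1. So sub: -6*(-6*(-(3*x))) = 216.
Step 2. [-6*(-6*(-(3*x))) = 216] -6 out front; divide by -6. So div: -6*(-(3*x)) = -36.
Step 3. [-6*(-(3*x)) = -36] -6·(inner) — divide through by -6. So div: -(3*x) = 6.
Step 4. [-(3*x) = 6] flip signs both sides ⇒ neg: 3*x = -6.
Step 5. [3*x = -6] leading coefficient 3: divide by 3, so div: x = -2.

Answer: x ∈ {-2}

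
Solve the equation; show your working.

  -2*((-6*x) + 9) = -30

Step 1. [-2*((-6*x) + 9) = -30] LHS = -2·(…); ÷-2 both sides, so div: (-6*x) + 9 = 15.
Step 2. [(-6*x) + 9 = 15] 9 comes off first (subtract 9), so sub: -6*x = 6.
Step 3. [-6*x = 6] leading coefficient -6: divide by -6. So div: x = -1.

Answer: x ∈ {-1}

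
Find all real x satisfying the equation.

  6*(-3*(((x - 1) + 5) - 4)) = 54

Step 1. [6*(-3*(((x - 1) + 5) - 4)) = 54] divide by the outer 6 ⇒ div: -3*(((x - 1) + 5) - 4) = 9.
Step 2. [-3*(((x - 1) + 5) - 4) = 9] LHS = -3·(…); ÷-3 both sides ⇒ div: ((x - 1) + 5) - 4 = -3.
Step 3. [((x - 1) + 5) - 4 = -3] -4 is outermost — add 4 both sides. So sub: (x - 1) + 5 = 1.
Step 4. [(x - 1) + 5 = 1] the outer +5 inverts by subtracting 5, so sub: x - 1 = -4.
Step 5. [x - 1 = -4] add 1: x sits inside (… - 1) ⇒ sub: x = -3.

Answer: x ∈ {-3}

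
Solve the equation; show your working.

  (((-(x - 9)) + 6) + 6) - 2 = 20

Step 1. [(((-(x - 9)) + 6) + 6) - 2 = 20] -2 is outermost — add 2 both sides. So sub: ((-(x - 9)) + 6) + 6 = 22.
Step 2. [((-(x - 9)) + 6) + 6 = 22] the outer +6 inverts by subtracting 6. So sub: (-(x - 9)) + 6 = 16.
Step 3. [(-(x - 9)) + 6 = 16] subtract 6: x sits inside (… + 6). So sub: -(x - 9) = 10.
Step 4. [-(x - 9) = 10] flip signs both sides. So neg: x - 9 = -10.
Step 5. [x - 9 = -10] peel the -9: add 9 from each side. So sub: x = -1.

Answer: x ∈ {-1}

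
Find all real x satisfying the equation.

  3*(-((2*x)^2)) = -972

Step 1. [3*(-((2*x)^2)) = -972] divide by the outer 3 ⇒ div: -((2*x)^2) = -324.
Step 2. [-((2*x)^2) = -324] LHS negated; negate both sides ⇒ neg: (2*x)^2 = 324.
Step 3. [(2*x)^2 = 324] 324 ≥ 0, LHS is (·)² — take ±√ ⇒ sqrt: 2*x = 18 or -18.
Step 4. [2*x = 18 or -18] 2 out front; divide by 2. So div: x = 9 or -9.

Answer: x ∈ {-9, 9}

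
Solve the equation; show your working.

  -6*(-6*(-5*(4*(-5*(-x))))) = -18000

Step 1. [-6*(-6*(-5*(4*(-5*(-x))))) = -18000] -6·(inner) — divide through by -6. So div: -6*(-5*(4*(-5*(-x)))) = 3000.
Step 2. [-6*(-5*(4*(-5*(-x)))) = 3000] LHS = -6·(…); ÷-6 both sides. So div: -5*(4*(-5*(-x))) = -500.
Step 3. [-5*(4*(-5*(-x))) = -500] leading coefficient -5: divide by -5, so div: 4*(-5*(-x)) = 100.
Step 4. [4*(-5*(-x)) = 100] 4·(inner) — divide through by 4 ⇒ div: -5*(-x) = 25.
Step 5. [-5*(-x) = 25] divide by the outer -5 ⇒ div: -x = -5.
Step 6. [-x = -5] LHS negated; negate both sides ⇒ neg: x = 5.

Answer: x ∈ {5}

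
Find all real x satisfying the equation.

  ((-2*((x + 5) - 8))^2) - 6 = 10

Step 1. [((-2*((x + 5) - 8))^2) - 6 = 10] the outer -6 inverts by adding 6 ⇒ sub: (-2*((x + 5) - 8))^2 = 16.
Step 2. [(-2*((x + 5) - 8))^2 = 16] √ both sides: 16 ≥ 0 gives two branches. So sqrt: -2*((x + 5) - 8) = 4 or -4.
Step 3. [-2*((x + 5) - 8) = 4 or -4] -2 out front; divide by -2 ⇒ div: (x + 5) - 8 = -2 or 2.
Step 4. [(x + 5) - 8 = -2 or 2] -8 is outermost — add 8 both sides ⇒ sub: x + 5 = 6 or 10.
Step 5. [x + 5 = 6 or 10] 5 comes off first (subtract 5). So sub: x = 1 or 5.

Answer: x ∈ {1, 5}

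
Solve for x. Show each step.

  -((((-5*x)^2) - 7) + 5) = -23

Step 1. [-((((-5*x)^2) - 7) + 5) = -23] LHS negated; negate both sides. So neg: (((-5*x)^2) - 7) + 5 = 23.
Step 2. [(((-5*x)^2) - 7) + 5 = 23] the outer +5 inverts by subtracting 5. So sub: ((-5*x)^2) - 7 = 18.
Step 3. [((-5*x)^2) - 7 = 18] 7 comes off first (add 7). So sub: (-5*x)^2 = 25.
Step 4. [(-5*x)^2 = 25] √ both sides: 25 ≥ 0 gives two branches. So sqrt: -5*x = 5 or -5.
Step 5. [-5*x = 5 or -5] -5·(inner) — divide through by -5, so div: x = -1 or 1.

Answer: x ∈ {-1, 1}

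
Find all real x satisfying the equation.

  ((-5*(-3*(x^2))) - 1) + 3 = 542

Step 1. [((-5*(-3*(x^2))) - 1) + 3 = 542] +3 is outermost — subtract 3 both sides. So sub: (-5*(-3*(x^2))) - 1 = 539.
Step 2. [(-5*(-3*(x^2))) - 1 = 539] peel the -1: add 1 from each side. So sub: -5*(-3*(x^2)) = 540.
Step 3. [-5*(-3*(x^2)) = 540] -5 out front; divide by -5. So div: -3*(x^2) = -108.
Step 4. [-3*(x^2) = -108] LHS = -3·(…); ÷-3 both sides ⇒ div: x^2 = 36.
Step 5. [x^2 = 36] 36 ≥ 0, LHS is (·)² — take ±√ ⇒ sqrt: x = 6 or -6.

Answer: x ∈ {-6, 6}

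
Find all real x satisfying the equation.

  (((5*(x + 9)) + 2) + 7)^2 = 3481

Step 1. [(((5*(x + 9)) + 2) + 7)^2 = 3481] √ both sides: 3481 ≥ 0 gives two branches, so sqrt: ((5*(x + 9)) + 2) + 7 = 59 or -59.
Step 2. [((5*(x + 9)) + 2) + 7 = 59 or -59] subtract 7: x sits inside (… + 7) ⇒ sub: (5*(x + 9)) + 2 = 52 or -66.
Step 3. [(5*(x + 9)) + 2 = 52 or -66] subtract 2: x sits inside (… + 2), so sub: 5*(x + 9) = 50 or -68.
Step 4. [5*(x + 9) = 50 or -68] divide by the outer 5 ⇒ div: x + 9 = 10 or -68/5.
Step 5. [x + 9 = 10 or -68/5] peel the +9: subtract 9 from each side, so sub: x = 1 or -113/5.

Answer: x ∈ {-113/5, 1}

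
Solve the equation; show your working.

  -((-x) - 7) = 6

Step 1. [-((-x) - 7) = 6] flip signs both sides, so neg: (-x) - 7 = -6.
Step 2. [(-x) - 7 = -6] 7 comes off first (add 7), so sub: -x = 1.
Step 3. [-x = 1] flip signs both sides ⇒ neg: x = -1.

Answer: x ∈ {-1}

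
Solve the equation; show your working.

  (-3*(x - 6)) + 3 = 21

Step 1. [(-3*(x - 6)) + 3 = 21] common factor -3 (LHS and 21) — divide through ⇒ factor: (x - 6) - 1 = -7.
Step 2. [(x - 6) - 1 = -7] 1 comes off first (add 1), so sub: x - 6 = -6.
Step 3. [x - 6 = -6] peel the -6: add 6 from each side ⇒ sub: x = 0.

Answer: x ∈ {0}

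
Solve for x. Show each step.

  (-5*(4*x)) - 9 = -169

Step 1. [(-5*(4*x)) - 9 = -169] the outer -9 inverts by adding 9. So sub: -5*(4*x) = -160.
Step 2. [-5*(4*x) = -160] divide by the outer -5, so div: 4*x = 32.
Step 3. [4*x = 32] divide by the outer 4 ⇒ div: x = 8.

Answer: x ∈ {8}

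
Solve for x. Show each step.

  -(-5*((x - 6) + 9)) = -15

Step 1. [-(-5*((x - 6) + 9)) = -15] flip signs both sides, so neg: -5*((x - 6) + 9) = 15.
Step 2. [-5*((x - 6) + 9) = 15] -5·(inner) — divide through by -5, so div: (x - 6) + 9 = -3.
Step 3. [(x - 6) + 9 = -3] 9 comes off first (subtract 9), so sub: x - 6 = -12.
Step 4. [x - 6 = -12] -6 is outermost — add 6 both sides ⇒ sub: x = -6.

Answer: x ∈ {-6}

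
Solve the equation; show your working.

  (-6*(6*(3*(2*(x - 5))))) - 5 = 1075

Step 1. [(-6*(6*(3*(2*(x - 5))))) - 5 = 1075] -5 is outermost — add 5 both sides ⇒ sub: -6*(6*(3*(2*(x - 5)))) = 1080.
Step 2. [-6*(6*(3*(2*(x - 5)))) = 1080] divide by the outer -6, so div: 6*(3*(2*(x - 5))) = -180.
Step 3. [6*(3*(2*(x - 5))) = -180] 6 out front; divide by 6, so div: 3*(2*(x - 5)) = -30.
Step 4. [3*(2*(x - 5)) = -30] 3·(inner) — divide through by 3 ⇒ div: 2*(x - 5) = -10.
Step 5. [2*(x - 5) = -10] 2 out front; divide by 2. So div: x - 5 = -5.
Step 6. [x - 5 = -5] 5 comes off first (add 5). So sub: x = 0.

Answer: x ∈ {0}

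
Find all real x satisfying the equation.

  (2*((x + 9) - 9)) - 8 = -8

Step 1. [(2*((x + 9) - 9)) - 8 = -8] -8 is outermost — add 8 both sides. So sub: 2*((x + 9) - 9) = 0.
Step 2. [2*((x + 9) - 9) = 0] leading coefficient 2: divide by 2. So div: (x + 9) - 9 = 0.
Step 3. [(x + 9) - 9 = 0] add 9: x sits inside (… - 9) ⇒ sub: x + 9 = 9.
Step 4. [x + 9 = 9] 9 comes off first (subtract 9) ⇒ sub: x = 0.

Answer: x ∈ {0}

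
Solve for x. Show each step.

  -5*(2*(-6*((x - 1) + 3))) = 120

Step 1. [-5*(2*(-6*((x - 1) + 3))) = 120] -5 out front; divide by -5, so div: 2*(-6*((x - 1) + 3)) = -24.
Step 2. [2*(-6*((x - 1) + 3)) = -24] LHS = 2·(…); ÷2 both sides, so div: -6*((x - 1) + 3) = -12.
Step 3. [-6*((x - 1) + 3) = -12] -6·(inner) — divide through by -6. So div: (x - 1) + 3 = 2.
Step 4. [(x - 1) + 3 = 2] the outer +3 inverts by subtracting 3. So sub: x - 1 = -1.
Step 5. [x - 1 = -1] the outer -1 inverts by adding 1, so sub: x = 0.

Answer: x ∈ {0}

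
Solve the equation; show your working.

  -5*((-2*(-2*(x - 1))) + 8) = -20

Step 1. [-5*((-2*(-2*(x - 1))) + 8) = -20] -5·(inner) — divide through by -5, so div: (-2*(-2*(x - 1))) + 8 = 4.
Step 2. [(-2*(-2*(x - 1))) + 8 = 4] +8 is outermost — subtract 8 both sides. So sub: -2*(-2*(x - 1)) = -4.
Step 3. [-2*(-2*(x - 1)) = -4] leading coefficient -2: divide by -2, so div: -2*(x - 1) = 2.
Step 4. [-2*(x - 1) = 2] divide by the outer -2 ⇒ div: x - 1 = -1.
Step 5. [x - 1 = -1] the outer -1 inverts by adding 1, so sub: x = 0.

Answer: x ∈ {0}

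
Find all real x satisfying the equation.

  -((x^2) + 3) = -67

Step 1. [-((x^2) + 3) = -67] flip signs both sides. So neg: (x^2) + 3 = 67.
Step 2. [(x^2) + 3 = 67] the outer +3 inverts by subtracting 3, so sub: x^2 = 64.
Step 3. [x^2 = 64] 64 ≥ 0, LHS is (·)² — take ±√. So sqrt: x = 8 or -8.

Answer: x ∈ {-8, 8}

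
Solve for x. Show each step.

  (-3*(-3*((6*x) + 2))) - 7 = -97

Step 1. [(-3*(-3*((6*x) + 2))) - 7 = -97] 7 comes off first (add 7), so sub: -3*(-3*((6*x) + 2)) = -90.
Step 2. [-3*(-3*((6*x) + 2)) = -90] divide by the outer -3 ⇒ div: -3*((6*x) + 2) = 30.
Step 3. [-3*((6*x) + 2) = 30] divide by the outer -3 ⇒ div: (6*x) + 2 = -10.
Step 4. [(6*x) + 2 = -10] +2 is outermost — subtract 2 both sides. So sub: 6*x = -12.
Step 5. [6*x = -12] 6·(inner) — divide through by 6 ⇒ div: x = -2.

Answer: x ∈ {-2}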